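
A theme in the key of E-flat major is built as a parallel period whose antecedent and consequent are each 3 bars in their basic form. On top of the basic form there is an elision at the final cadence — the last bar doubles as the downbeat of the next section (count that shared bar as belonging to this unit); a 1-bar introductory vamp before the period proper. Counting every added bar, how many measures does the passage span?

Basic parallel period: 3 + 3 = 6 bars.
6 (basic form) + 1 (introduction) = 7.
The elision shares a bar with the next section but does not change this unit's count.

7 measures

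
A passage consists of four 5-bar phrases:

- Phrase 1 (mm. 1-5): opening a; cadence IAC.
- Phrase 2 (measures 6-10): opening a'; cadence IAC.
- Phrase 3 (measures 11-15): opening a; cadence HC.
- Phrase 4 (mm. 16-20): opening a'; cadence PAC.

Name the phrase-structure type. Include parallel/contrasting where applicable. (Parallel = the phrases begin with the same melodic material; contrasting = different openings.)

parallel double period

Four phrases in two halves: the first half (mm. 1-10) ends with an imperfect authentic cadence, the second (measures 11-20) with a perfect authentic cadence — a large antecedent–consequent pair, i.e. a double period.
Phrase 3 begins with the same material as phrase 1, making it parallel.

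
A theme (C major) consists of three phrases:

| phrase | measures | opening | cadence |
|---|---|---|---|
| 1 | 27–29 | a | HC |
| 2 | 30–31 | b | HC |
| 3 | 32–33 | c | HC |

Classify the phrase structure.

The final phrase closes with a half cadence, which is not stronger than the preceding half cadence; the 3 phrases lack an overall antecedent–consequent design and so form a phrase group.

phrase group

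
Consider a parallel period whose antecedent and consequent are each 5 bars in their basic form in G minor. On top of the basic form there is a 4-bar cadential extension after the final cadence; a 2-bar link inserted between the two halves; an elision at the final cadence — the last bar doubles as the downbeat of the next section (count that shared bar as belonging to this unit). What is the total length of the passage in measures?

16 measures

Basic parallel period: 5 + 5 = 10 bars.
10 (basic form) + 4 (cadential extension) + 2 (link) = 16.
The elision shares a bar with the next section but does not change this unit's count.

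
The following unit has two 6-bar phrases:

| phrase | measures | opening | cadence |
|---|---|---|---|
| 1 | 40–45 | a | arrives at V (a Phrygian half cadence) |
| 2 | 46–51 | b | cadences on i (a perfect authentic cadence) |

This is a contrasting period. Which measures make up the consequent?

The phrase ending with the weaker cadence (Phrygian half cadence) is the antecedent; the one ending more conclusively (perfect authentic cadence) is the consequent. The consequent is measures 46–51.

measures 46–51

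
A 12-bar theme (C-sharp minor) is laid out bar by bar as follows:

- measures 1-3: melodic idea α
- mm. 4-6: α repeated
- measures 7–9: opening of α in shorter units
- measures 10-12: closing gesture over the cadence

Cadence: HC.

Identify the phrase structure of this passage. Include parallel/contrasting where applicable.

sentence

Basic idea (mm. 1–3) + its repetition (mm. 4–6) form the presentation; fragmentation and cadence (mm. 7-12) form the continuation — the 12-bar whole is a sentence.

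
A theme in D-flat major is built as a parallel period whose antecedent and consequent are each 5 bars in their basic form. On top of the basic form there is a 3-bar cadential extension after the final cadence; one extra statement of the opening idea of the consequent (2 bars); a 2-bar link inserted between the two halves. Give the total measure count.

17 measures

Basic parallel period: 5 + 5 = 10 bars.
10 (basic form) + 3 (cadential extension) + 2 (extra statement) + 2 (link) = 17.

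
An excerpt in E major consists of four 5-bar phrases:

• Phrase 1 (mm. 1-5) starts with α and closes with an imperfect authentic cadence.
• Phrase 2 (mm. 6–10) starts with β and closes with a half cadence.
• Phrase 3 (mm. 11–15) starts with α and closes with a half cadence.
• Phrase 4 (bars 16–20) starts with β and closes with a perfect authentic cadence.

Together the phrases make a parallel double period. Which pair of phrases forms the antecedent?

In a double period the first pair of phrases (ending half cadence) is the large antecedent and the second pair (ending perfect authentic cadence) is the large consequent; the antecedent is phrases 1 and 2.

phrases 1 and 2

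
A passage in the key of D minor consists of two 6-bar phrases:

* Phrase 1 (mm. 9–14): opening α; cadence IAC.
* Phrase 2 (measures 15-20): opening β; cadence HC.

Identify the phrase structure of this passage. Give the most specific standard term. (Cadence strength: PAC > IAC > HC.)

phrase group

The second phrase closes with a half cadence, which is not stronger than the first phrase's imperfect authentic cadence; without a weak→strong cadential pair there is no antecedent–consequent relationship, so this is a phrase group rather than a period.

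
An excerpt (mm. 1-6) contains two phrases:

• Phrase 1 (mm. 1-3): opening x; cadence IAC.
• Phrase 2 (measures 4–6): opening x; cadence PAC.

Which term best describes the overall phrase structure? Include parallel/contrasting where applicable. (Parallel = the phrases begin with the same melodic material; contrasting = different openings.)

Phrase 1 ends with an imperfect authentic cadence (weaker) and phrase 2 with a perfect authentic cadence (stronger): antecedent + consequent = a period.
The two phrases open with the same material (x / x), so the period is parallel.

parallel period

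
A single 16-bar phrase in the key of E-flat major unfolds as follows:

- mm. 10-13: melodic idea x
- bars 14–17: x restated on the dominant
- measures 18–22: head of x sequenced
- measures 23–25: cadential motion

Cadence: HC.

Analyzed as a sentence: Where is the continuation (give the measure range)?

After the presentation (bars 10-17), the continuation covers the fragmentation through the cadence: mm. 18–25.

measures 18–25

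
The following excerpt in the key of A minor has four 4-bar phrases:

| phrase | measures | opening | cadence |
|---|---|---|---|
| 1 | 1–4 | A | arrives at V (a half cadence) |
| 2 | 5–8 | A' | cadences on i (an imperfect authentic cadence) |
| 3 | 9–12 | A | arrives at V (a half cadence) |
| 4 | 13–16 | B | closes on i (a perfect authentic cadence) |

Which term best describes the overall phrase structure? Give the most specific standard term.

Four phrases in two halves: the first half (measures 1–8) ends with an imperfect authentic cadence, the second (mm. 9–16) with a perfect authentic cadence — a large antecedent–consequent pair, i.e. a double period.
Phrase 3 begins with the same material as phrase 1, making it parallel.

parallel double period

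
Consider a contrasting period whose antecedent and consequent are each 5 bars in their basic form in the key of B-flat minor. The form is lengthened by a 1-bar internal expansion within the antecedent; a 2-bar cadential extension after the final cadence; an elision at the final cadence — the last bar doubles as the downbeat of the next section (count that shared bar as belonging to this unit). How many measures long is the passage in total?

Basic contrasting period: 5 + 5 = 10 bars.
10 (basic form) + 1 (internal expansion) + 2 (cadential extension) = 13.
The elision shares a bar with the next section but does not change this unit's count.

13 measures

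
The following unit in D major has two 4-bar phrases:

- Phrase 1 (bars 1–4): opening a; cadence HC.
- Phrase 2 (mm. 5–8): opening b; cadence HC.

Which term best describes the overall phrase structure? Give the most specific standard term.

phrase group

The second phrase closes with a half cadence, which is not stronger than the first phrase's half cadence; without a weak→strong cadential pair there is no antecedent–consequent relationship, so this is a phrase group rather than a period.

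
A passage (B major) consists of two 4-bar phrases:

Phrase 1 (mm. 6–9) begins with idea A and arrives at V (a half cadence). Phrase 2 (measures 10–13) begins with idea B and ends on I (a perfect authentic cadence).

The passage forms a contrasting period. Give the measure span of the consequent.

The antecedent is the phrase ending with the weaker cadence (half cadence, phrase 1) and the consequent the one ending more conclusively (perfect authentic cadence, phrase 2); the consequent is bars 10–13.

measures 10–13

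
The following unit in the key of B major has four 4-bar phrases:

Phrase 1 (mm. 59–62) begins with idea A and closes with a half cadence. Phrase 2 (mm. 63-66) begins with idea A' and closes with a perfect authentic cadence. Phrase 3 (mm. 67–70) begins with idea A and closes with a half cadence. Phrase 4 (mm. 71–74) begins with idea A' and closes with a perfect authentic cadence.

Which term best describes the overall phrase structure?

The cadence pattern HC–PAC–HC–PAC is weak–strong twice, and phrases 3–4 restate phrases 1–2: a period heard twice, not a double period (which would end weakly at phrase 2).

repeated period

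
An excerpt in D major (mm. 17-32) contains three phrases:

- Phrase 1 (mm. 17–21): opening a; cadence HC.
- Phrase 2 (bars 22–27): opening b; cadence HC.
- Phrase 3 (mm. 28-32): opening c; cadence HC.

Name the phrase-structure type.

phrase group

The final phrase closes with a half cadence, which is not stronger than the preceding half cadence; the 3 phrases lack an overall antecedent–consequent design and so form a phrase group.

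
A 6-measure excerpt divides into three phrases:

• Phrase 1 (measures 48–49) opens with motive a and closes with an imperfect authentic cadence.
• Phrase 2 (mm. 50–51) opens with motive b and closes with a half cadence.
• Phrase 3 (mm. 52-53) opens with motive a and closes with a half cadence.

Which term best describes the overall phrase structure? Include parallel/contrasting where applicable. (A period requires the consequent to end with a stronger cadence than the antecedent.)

phrase group

The final phrase closes with a half cadence, which is not stronger than the preceding half cadence; the 3 phrases lack an overall antecedent–consequent design and so form a phrase group.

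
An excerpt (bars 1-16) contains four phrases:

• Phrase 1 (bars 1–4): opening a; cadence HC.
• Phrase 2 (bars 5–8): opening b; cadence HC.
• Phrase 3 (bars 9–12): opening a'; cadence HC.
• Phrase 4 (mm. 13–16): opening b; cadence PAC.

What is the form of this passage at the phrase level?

parallel double period

Four phrases in two halves: the first half (bars 1–8) ends with a half cadence, the second (measures 9-16) with a perfect authentic cadence — a large antecedent–consequent pair, i.e. a double period.
Phrase 3 begins with the same material as phrase 1, making it parallel.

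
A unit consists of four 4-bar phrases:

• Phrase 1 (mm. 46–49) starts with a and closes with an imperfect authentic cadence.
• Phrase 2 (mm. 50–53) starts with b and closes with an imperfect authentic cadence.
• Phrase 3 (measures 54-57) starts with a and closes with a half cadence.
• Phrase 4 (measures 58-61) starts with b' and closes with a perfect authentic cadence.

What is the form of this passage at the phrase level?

Four phrases in two halves: the first half (measures 46–53) ends with an imperfect authentic cadence, the second (mm. 54-61) with a perfect authentic cadence — a large antecedent–consequent pair, i.e. a double period.
Phrase 3 begins with the same material as phrase 1, making it parallel.

parallel double period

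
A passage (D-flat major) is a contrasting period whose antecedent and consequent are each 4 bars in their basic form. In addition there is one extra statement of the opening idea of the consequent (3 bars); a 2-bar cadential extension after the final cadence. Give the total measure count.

13 measures

Basic contrasting period: 4 + 4 = 8 bars.
8 (basic form) + 3 (extra statement) + 2 (cadential extension) = 13.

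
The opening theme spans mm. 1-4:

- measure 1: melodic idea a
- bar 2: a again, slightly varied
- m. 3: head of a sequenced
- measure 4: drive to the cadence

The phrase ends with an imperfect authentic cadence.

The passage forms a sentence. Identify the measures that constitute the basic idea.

The presentation of a sentence is the basic idea (bar 1) plus its repetition (m. 2); the basic idea is therefore m. 1.

measures 1–1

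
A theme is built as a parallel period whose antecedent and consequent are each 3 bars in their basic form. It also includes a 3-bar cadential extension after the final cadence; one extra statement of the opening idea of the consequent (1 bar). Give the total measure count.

Basic parallel period: 3 + 3 = 6 bars.
6 (basic form) + 3 (cadential extension) + 1 (extra statement) = 10.

10 measures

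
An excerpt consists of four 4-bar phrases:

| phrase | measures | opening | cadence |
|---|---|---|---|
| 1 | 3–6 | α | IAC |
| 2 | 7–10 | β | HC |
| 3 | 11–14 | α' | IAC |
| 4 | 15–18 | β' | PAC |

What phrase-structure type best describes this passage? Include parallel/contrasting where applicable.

Four phrases in two halves: the first half (mm. 3–10) ends with a half cadence, the second (mm. 11–18) with a perfect authentic cadence — a large antecedent–consequent pair, i.e. a double period.
Phrase 3 begins with the same material as phrase 1, making it parallel.

parallel double period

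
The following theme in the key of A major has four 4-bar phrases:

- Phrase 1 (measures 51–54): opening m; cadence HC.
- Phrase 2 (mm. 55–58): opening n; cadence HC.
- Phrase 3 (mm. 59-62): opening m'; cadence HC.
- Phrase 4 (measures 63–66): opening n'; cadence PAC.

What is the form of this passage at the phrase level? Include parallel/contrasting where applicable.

Four phrases in two halves: the first half (bars 51-58) ends with a half cadence, the second (mm. 59-66) with a perfect authentic cadence — a large antecedent–consequent pair, i.e. a double period.
Phrase 3 begins with the same material as phrase 1, making it parallel.

parallel double period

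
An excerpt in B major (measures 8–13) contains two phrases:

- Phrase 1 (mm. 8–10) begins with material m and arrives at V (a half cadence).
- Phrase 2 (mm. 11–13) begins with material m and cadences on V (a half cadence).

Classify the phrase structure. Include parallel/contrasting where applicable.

repeated phrase

Both phrases have the same opening (m) and the same cadence (half cadence): the second is a restatement, not a consequent, so this is a repeated phrase rather than a period.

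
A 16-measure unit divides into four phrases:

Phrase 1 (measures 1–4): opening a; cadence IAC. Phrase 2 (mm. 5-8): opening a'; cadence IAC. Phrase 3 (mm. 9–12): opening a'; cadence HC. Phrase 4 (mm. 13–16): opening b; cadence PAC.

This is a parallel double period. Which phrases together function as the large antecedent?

In a double period the first pair of phrases (ending imperfect authentic cadence) is the large antecedent and the second pair (ending perfect authentic cadence) is the large consequent; the antecedent is phrases 1 and 2.

phrases 1 and 2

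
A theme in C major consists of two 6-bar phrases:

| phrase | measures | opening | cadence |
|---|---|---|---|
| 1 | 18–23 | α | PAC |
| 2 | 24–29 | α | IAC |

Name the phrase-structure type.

The second phrase closes with an imperfect authentic cadence, which is not stronger than the first phrase's perfect authentic cadence; without a weak→strong cadential pair there is no antecedent–consequent relationship, so this is a phrase group rather than a period.

phrase group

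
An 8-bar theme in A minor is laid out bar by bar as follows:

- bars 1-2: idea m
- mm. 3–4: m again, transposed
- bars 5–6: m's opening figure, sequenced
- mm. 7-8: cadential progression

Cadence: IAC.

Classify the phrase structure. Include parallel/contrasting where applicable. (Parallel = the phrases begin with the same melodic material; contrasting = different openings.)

Basic idea (bars 1–2) + its repetition (bars 3-4) form the presentation; fragmentation and cadence (bars 5-8) form the continuation — the 8-bar whole is a sentence.

sentence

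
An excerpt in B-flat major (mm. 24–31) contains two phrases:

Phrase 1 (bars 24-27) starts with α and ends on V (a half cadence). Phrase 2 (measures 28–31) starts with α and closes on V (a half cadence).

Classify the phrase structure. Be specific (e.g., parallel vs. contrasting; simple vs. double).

repeated phrase

Both phrases have the same opening (α) and the same cadence (half cadence): the second is a restatement, not a consequent, so this is a repeated phrase rather than a period.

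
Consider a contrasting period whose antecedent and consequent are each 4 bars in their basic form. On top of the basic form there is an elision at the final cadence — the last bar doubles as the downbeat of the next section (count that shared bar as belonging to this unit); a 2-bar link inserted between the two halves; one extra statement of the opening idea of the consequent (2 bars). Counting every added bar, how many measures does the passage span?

12 measures

Basic contrasting period: 4 + 4 = 8 bars.
8 (basic form) + 2 (link) + 2 (extra statement) = 12.
The elision shares a bar with the next section but does not change this unit's count.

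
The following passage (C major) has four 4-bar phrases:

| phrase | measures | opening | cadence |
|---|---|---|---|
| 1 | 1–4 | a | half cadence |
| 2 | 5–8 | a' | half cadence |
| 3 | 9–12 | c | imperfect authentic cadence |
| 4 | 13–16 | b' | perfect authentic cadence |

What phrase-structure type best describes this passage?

Four phrases in two halves: the first half (mm. 1–8) ends with a half cadence, the second (mm. 9-16) with a perfect authentic cadence — a large antecedent–consequent pair, i.e. a double period.
Phrase 3 begins with different material from phrase 1, making it contrasting.

contrasting double period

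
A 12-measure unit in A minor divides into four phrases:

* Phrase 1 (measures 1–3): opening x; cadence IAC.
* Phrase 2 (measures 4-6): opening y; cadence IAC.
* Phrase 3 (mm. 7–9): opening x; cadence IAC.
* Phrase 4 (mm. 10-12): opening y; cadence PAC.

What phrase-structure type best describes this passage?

Four phrases in two halves: the first half (mm. 1-6) ends with an imperfect authentic cadence, the second (mm. 7–12) with a perfect authentic cadence — a large antecedent–consequent pair, i.e. a double period.
Phrase 3 begins with the same material as phrase 1, making it parallel.

parallel double period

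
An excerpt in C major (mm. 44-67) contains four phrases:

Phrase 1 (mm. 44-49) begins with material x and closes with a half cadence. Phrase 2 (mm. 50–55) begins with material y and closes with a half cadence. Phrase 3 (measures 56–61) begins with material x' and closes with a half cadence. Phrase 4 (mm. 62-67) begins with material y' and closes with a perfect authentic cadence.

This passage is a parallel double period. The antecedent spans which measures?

measures 44–55

In a double period the four phrases pair into a large antecedent (phrases 1–2, ending half cadence) and a large consequent (phrases 3–4, ending perfect authentic cadence). The antecedent spans mm. 44–55.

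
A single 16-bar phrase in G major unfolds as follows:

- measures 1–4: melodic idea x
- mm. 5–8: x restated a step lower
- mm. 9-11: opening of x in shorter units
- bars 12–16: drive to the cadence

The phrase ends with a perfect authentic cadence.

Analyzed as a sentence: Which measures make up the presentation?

The presentation of a sentence is the basic idea (measures 1–4) plus its repetition (mm. 5-8); the presentation is therefore mm. 1-8.

measures 1–8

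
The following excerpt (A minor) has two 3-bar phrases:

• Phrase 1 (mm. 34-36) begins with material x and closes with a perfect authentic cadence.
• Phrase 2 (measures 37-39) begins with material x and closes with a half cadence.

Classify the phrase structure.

The second phrase closes with a half cadence, which is not stronger than the first phrase's perfect authentic cadence; without a weak→strong cadential pair there is no antecedent–consequent relationship, so this is a phrase group rather than a period.

phrase group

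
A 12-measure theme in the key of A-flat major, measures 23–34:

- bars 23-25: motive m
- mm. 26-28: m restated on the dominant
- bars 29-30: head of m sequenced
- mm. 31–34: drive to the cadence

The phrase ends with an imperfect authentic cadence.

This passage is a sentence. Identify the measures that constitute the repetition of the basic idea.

The presentation of a sentence is the basic idea (bars 23–25) plus its repetition (mm. 26–28); the repetition of the basic idea is therefore measures 26-28.

measures 26–28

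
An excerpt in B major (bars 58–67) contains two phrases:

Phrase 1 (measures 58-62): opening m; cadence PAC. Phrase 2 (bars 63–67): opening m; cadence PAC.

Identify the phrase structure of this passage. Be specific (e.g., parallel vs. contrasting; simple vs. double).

repeated phrase

Both phrases have the same opening (m) and the same cadence (perfect authentic cadence): the second is a restatement, not a consequent, so this is a repeated phrase rather than a period.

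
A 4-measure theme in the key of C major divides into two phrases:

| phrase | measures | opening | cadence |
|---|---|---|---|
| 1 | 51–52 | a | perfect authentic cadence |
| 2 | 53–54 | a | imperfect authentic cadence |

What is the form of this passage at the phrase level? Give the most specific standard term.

The second phrase closes with an imperfect authentic cadence, which is not stronger than the first phrase's perfect authentic cadence; without a weak→strong cadential pair there is no antecedent–consequent relationship, so this is a phrase group rather than a period.

phrase group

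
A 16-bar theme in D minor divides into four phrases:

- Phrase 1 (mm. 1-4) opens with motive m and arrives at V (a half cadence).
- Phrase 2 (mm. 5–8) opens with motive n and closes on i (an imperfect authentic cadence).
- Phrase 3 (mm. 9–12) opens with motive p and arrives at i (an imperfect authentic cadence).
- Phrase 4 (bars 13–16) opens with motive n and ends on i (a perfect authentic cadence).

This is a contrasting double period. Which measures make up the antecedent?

measures 1–8

In a double period the first pair of phrases (ending imperfect authentic cadence) is the large antecedent and the second pair (ending perfect authentic cadence) is the large consequent; the antecedent is measures 1–8.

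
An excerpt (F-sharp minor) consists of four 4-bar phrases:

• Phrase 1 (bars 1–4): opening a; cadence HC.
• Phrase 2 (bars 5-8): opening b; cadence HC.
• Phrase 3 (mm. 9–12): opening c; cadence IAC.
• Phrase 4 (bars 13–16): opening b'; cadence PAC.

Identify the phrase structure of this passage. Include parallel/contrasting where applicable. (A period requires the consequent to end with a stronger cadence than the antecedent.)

contrasting double period

Four phrases in two halves: the first half (mm. 1-8) ends with a half cadence, the second (bars 9–16) with a perfect authentic cadence — a large antecedent–consequent pair, i.e. a double period.
Phrase 3 begins with different material from phrase 1, making it contrasting.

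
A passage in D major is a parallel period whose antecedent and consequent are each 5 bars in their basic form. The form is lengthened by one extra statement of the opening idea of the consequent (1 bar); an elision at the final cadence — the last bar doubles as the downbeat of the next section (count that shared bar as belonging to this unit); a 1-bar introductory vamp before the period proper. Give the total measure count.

12 measures

Basic parallel period: 5 + 5 = 10 bars.
10 (basic form) + 1 (extra statement) + 1 (introduction) = 12.
The elision shares a bar with the next section but does not change this unit's count.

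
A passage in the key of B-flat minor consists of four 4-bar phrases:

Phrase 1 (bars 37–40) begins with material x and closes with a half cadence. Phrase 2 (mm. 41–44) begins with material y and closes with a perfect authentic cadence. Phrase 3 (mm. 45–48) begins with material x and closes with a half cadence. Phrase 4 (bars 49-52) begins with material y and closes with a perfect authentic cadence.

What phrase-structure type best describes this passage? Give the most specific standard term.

The cadence pattern HC–PAC–HC–PAC is weak–strong twice, and phrases 3–4 restate phrases 1–2: a period heard twice, not a double period (which would end weakly at phrase 2).

repeated period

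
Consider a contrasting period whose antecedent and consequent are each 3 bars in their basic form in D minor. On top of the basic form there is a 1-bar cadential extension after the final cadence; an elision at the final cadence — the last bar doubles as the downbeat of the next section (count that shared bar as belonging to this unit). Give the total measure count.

7 measures

Basic contrasting period: 3 + 3 = 6 bars.
6 (basic form) + 1 (cadential extension) = 7.
The elision shares a bar with the next section but does not change this unit's count.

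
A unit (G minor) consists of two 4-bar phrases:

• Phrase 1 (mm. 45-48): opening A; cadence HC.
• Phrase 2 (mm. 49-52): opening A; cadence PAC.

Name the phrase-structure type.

Phrase 1 ends with a half cadence (weaker) and phrase 2 with a perfect authentic cadence (stronger): antecedent + consequent = a period.
The two phrases open with the same material (A / A), so the period is parallel.

parallel period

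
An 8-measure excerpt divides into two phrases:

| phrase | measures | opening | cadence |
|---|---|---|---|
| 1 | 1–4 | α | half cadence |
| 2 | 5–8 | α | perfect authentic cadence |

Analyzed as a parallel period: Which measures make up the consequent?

measures 5–8

The antecedent is the phrase ending with the weaker cadence (half cadence, phrase 1) and the consequent the one ending more conclusively (perfect authentic cadence, phrase 2); the consequent is mm. 5–8.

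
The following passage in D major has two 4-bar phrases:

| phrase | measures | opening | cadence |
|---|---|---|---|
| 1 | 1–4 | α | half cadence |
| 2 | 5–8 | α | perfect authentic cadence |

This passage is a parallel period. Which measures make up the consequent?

The antecedent is the phrase ending with the weaker cadence (half cadence, phrase 1) and the consequent the one ending more conclusively (perfect authentic cadence, phrase 2); the consequent is measures 5–8.

measures 5–8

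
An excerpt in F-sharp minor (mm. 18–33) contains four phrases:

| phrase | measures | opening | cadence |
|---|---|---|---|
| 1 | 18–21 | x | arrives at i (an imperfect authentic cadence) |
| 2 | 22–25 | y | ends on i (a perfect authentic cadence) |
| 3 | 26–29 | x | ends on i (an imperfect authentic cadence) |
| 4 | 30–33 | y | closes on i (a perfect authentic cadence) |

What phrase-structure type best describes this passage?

The cadence pattern IAC–PAC–IAC–PAC is weak–strong twice, and phrases 3–4 restate phrases 1–2: a period heard twice, not a double period (which would end weakly at phrase 2).

repeated period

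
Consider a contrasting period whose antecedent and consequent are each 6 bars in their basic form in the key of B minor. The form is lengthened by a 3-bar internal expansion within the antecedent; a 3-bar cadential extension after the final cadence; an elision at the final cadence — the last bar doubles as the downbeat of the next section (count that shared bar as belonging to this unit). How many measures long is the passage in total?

Basic contrasting period: 6 + 6 = 12 bars.
12 (basic form) + 3 (internal expansion) + 3 (cadential extension) = 18.
The elision shares a bar with the next section but does not change this unit's count.

18 measures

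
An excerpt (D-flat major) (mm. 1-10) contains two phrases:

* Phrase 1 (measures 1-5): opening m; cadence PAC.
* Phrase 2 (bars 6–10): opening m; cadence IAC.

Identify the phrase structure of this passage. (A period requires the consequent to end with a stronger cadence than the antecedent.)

phrase group

The second phrase closes with an imperfect authentic cadence, which is not stronger than the first phrase's perfect authentic cadence; without a weak→strong cadential pair there is no antecedent–consequent relationship, so this is a phrase group rather than a period.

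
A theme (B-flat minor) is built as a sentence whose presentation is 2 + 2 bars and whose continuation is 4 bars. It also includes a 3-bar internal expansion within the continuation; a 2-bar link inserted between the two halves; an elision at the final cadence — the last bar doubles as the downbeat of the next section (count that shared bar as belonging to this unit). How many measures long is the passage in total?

13 measures

Basic sentence: 2 + 2 + 4 = 8 bars.
8 (basic form) + 3 (internal expansion) + 2 (link) = 13.
The elision shares a bar with the next section but does not change this unit's count.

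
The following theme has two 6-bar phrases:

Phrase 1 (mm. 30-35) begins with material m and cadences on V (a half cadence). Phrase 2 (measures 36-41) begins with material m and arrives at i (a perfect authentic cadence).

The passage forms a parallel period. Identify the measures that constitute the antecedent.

measures 30–35

The antecedent is the phrase ending with the weaker cadence (half cadence, phrase 1) and the consequent the one ending more conclusively (perfect authentic cadence, phrase 2); the antecedent is mm. 30-35.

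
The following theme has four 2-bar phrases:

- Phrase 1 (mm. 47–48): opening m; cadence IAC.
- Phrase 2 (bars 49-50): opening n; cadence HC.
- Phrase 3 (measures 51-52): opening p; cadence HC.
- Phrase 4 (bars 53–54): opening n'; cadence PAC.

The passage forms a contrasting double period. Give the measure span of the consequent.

measures 51–54

In a double period the first pair of phrases (ending half cadence) is the large antecedent and the second pair (ending perfect authentic cadence) is the large consequent; the consequent is measures 51–54.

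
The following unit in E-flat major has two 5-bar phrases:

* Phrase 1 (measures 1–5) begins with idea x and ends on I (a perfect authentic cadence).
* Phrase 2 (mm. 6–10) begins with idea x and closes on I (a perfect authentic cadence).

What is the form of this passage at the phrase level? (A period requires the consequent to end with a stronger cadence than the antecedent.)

Both phrases have the same opening (x) and the same cadence (perfect authentic cadence): the second is a restatement, not a consequent, so this is a repeated phrase rather than a period.

repeated phrase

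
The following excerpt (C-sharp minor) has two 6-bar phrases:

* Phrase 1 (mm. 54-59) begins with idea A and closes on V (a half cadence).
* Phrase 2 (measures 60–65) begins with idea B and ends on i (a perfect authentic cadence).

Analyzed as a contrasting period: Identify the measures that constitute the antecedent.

The antecedent is the phrase ending with the weaker cadence (half cadence, phrase 1) and the consequent the one ending more conclusively (perfect authentic cadence, phrase 2); the antecedent is mm. 54–59.

measures 54–59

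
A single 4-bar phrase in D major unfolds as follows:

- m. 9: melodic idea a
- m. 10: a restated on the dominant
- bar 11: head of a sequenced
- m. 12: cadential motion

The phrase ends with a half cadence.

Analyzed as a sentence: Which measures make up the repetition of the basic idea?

measures 10–10

The presentation of a sentence is the basic idea (bar 9) plus its repetition (bar 10); the repetition of the basic idea is therefore m. 10.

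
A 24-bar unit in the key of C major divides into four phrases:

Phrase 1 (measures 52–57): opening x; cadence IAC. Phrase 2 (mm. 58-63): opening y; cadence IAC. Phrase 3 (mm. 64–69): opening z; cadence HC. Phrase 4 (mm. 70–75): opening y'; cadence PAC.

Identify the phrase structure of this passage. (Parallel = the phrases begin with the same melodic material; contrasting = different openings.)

Four phrases in two halves: the first half (mm. 52–63) ends with an imperfect authentic cadence, the second (bars 64–75) with a perfect authentic cadence — a large antecedent–consequent pair, i.e. a double period.
Phrase 3 begins with different material from phrase 1, making it contrasting.

contrasting double period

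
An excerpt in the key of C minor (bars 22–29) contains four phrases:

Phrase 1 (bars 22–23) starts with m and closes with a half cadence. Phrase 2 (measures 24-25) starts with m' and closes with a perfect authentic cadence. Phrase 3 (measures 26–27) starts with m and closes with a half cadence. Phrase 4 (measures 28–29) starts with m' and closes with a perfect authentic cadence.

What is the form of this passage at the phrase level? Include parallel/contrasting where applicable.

The cadence pattern HC–PAC–HC–PAC is weak–strong twice, and phrases 3–4 restate phrases 1–2: a period heard twice, not a double period (which would end weakly at phrase 2).

repeated period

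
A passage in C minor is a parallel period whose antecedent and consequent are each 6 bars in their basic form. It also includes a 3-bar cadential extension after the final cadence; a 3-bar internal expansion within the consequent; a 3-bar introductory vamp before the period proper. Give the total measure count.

Basic parallel period: 6 + 6 = 12 bars.
12 (basic form) + 3 (cadential extension) + 3 (internal expansion) + 3 (introduction) = 21.

21 measures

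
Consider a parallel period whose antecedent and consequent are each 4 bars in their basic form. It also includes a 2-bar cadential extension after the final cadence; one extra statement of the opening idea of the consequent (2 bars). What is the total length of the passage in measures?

Basic parallel period: 4 + 4 = 8 bars.
8 (basic form) + 2 (cadential extension) + 2 (extra statement) = 12.

12 measures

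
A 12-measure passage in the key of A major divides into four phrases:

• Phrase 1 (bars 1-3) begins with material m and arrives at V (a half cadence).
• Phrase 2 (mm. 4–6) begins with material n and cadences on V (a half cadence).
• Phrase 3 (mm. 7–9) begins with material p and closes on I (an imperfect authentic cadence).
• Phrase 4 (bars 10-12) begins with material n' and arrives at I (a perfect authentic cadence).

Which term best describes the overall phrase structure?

contrasting double period

Four phrases in two halves: the first half (bars 1-6) ends with a half cadence, the second (measures 7–12) with a perfect authentic cadence — a large antecedent–consequent pair, i.e. a double period.
Phrase 3 begins with different material from phrase 1, making it contrasting.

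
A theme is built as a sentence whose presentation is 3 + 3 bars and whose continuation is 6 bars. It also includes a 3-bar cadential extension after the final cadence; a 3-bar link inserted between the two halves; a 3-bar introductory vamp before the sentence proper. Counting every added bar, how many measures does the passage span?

Basic sentence: 3 + 3 + 6 = 12 bars.
12 (basic form) + 3 (cadential extension) + 3 (link) + 3 (introduction) = 21.

21 measures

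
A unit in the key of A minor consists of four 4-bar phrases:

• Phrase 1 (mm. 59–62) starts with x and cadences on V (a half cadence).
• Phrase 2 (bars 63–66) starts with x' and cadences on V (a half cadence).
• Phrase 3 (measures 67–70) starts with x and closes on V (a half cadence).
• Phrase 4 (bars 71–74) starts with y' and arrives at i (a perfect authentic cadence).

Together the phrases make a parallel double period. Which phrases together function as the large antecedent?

phrases 1 and 2

In a double period the first pair of phrases (ending half cadence) is the large antecedent and the second pair (ending perfect authentic cadence) is the large consequent; the antecedent is phrases 1 and 2.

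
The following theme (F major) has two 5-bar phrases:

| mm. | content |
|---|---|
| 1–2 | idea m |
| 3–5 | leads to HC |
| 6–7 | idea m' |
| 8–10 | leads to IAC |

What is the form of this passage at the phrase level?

parallel period

Phrase 1 ends with a half cadence (weaker) and phrase 2 with an imperfect authentic cadence (stronger): antecedent + consequent = a period.
The two phrases open with the same material (m / m'), so the period is parallel.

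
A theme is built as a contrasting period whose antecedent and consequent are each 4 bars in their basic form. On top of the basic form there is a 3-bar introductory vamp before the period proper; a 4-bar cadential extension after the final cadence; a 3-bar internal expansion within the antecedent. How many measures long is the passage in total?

Basic contrasting period: 4 + 4 = 8 bars.
8 (basic form) + 3 (introduction) + 4 (cadential extension) + 3 (internal expansion) = 18.

18 measures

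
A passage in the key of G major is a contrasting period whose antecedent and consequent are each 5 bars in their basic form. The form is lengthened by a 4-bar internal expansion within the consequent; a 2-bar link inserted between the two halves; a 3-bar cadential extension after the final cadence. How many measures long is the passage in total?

Basic contrasting period: 5 + 5 = 10 bars.
10 (basic form) + 4 (internal expansion) + 2 (link) + 3 (cadential extension) = 19.

19 measures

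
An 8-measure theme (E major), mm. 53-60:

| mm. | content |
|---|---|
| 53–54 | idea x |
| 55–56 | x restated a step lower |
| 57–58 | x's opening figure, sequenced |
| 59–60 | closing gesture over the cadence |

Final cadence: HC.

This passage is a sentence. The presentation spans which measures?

The presentation of a sentence is the basic idea (mm. 53-54) plus its repetition (measures 55-56); the presentation is therefore measures 53–56.

measures 53–56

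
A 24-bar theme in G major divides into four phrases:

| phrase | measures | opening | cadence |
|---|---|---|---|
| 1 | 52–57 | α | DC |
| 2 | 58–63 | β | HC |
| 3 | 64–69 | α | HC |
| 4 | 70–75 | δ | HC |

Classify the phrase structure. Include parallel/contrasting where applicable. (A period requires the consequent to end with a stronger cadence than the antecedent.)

Phrase 4 ends with a half cadence, no stronger than phrase 2's half cadence, so the four phrases do not form a double period; nor do phrases 3–4 duplicate 1–2, so it is not a repeated period. With no phrase reaching a conclusive cadence, the passage is a phrase group.

phrase group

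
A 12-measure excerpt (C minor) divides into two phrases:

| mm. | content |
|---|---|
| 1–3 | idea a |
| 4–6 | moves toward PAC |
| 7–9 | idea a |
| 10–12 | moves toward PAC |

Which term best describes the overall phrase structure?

Both phrases have the same opening (a) and the same cadence (perfect authentic cadence): the second is a restatement, not a consequent, so this is a repeated phrase rather than a period.

repeated phrase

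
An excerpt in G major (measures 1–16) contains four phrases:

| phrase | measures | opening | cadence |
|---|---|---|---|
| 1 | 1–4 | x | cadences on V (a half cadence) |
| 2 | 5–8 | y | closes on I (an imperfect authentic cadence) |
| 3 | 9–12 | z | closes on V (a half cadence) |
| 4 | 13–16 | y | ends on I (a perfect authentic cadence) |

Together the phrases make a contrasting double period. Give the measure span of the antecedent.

In a double period the first pair of phrases (ending imperfect authentic cadence) is the large antecedent and the second pair (ending perfect authentic cadence) is the large consequent; the antecedent is measures 1–8.

measures 1–8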